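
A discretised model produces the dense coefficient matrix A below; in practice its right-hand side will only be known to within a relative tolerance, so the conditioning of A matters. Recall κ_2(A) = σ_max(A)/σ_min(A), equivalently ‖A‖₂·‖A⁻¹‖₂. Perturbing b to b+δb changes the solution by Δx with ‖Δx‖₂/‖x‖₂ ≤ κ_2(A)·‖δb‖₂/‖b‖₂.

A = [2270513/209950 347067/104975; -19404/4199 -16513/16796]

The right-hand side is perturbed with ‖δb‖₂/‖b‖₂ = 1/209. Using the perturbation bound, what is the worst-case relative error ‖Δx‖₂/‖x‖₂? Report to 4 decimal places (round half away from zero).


AᵀA = [36074067001/260822500 5255330409/130411250; 5255330409/130411250 12412500121/1043290000]; tr = 250734029/1669264, det = 144120025/6677056
char-poly roots: 2401/16 and 60025/417316
κ_2(A) = √(λ_max/λ_min) = √((2401/16) / (60025/417316)) = 32.3000
κ_2(A)·‖δb‖/‖b‖ = 0.1545

0.1545


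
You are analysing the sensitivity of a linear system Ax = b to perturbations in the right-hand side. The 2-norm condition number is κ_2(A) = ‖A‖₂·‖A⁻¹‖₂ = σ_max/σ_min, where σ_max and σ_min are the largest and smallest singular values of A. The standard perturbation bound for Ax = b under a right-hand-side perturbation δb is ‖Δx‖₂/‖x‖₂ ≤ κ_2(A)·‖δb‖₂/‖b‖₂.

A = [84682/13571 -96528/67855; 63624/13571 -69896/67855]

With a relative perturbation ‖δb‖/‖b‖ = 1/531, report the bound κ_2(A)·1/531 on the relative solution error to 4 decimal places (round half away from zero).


0.4987

M = AᵀA = [11219054500/184172041 -2524249440/184172041; -2524249440/184172041 568124224/184172041]. tr(M)=7012004/109561, det(M)=6400/109561
λ_max, λ_min = (7012004/109561 ± √49165395334416/12003612721)/2 = 64, 100/109561
so κ_2 = √(64 / (100/109561)) = 264.8000
κ_2(A)·‖δb‖/‖b‖ = 0.4987


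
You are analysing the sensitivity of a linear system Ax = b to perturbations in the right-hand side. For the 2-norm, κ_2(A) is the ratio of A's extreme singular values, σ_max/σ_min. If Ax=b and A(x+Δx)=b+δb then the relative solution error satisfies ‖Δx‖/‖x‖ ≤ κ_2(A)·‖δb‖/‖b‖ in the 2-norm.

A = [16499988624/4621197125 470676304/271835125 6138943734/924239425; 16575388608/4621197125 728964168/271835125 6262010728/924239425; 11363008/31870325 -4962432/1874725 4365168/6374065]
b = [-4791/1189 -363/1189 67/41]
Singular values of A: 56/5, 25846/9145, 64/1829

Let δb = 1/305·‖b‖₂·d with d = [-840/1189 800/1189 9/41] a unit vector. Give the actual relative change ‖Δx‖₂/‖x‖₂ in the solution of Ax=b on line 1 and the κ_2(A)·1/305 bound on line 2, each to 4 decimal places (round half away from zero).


0.0048
1.0494

σ_max = 56/5, σ_min = 64/1829
condition number: (56/5) ÷ (64/1829) = 320.0750
perturbation bound = 320.0750·1/305 = 1.0494
solve Ax = b  →  x = [-75.7224 -0.4147 40.2061]
‖b‖ = 4.3589, ‖x‖ = 85.7355
re-solving with b+δb shifts x by Δx of norm 0.4084
realised ‖Δx‖/‖x‖ = 0.0048
so the bound overstates the realised error by a factor of ≈ 220.2937 (computed from the unrounded values)


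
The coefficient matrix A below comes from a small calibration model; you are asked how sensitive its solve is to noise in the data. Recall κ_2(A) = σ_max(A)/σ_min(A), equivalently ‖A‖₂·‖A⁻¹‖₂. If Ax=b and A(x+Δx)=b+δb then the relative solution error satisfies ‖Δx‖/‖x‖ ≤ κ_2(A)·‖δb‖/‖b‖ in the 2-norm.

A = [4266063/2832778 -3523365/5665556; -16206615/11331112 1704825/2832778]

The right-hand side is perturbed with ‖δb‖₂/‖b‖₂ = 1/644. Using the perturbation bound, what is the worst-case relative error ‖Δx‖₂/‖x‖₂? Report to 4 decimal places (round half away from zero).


0.4667

form AᵀA = [658552991769/152668369984 -68598378765/38167092496; -68598378765/38167092496 28584796725/38167092496] with trace 4573326501/903363136 and determinant 4100625/14453810176
char-poly roots: 81/16 and 50625/903363136
κ = σ_max/σ_min = (9/4)/(225/30056) = 300.5600
κ_2(A)·‖δb‖/‖b‖ = 0.4667


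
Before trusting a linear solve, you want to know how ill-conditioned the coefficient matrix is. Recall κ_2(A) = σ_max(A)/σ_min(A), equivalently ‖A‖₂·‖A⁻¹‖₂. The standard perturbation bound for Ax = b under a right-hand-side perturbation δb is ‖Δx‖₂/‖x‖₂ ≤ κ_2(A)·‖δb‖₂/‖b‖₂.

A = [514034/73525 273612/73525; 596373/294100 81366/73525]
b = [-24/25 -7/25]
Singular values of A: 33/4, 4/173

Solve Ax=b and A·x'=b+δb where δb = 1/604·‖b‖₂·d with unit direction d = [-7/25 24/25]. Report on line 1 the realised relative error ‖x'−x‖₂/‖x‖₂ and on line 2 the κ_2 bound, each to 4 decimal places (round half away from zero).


0.5907
0.5907

from the listed singular values, σ₁ = 33/4, σ_n = 4/173
condition number: (33/4) ÷ (4/173) = 356.8125
κ_2(A)·‖δb‖/‖b‖ = 0.5907
solve Ax = b  →  x = [-0.1070 -0.0570]
‖b‖₂ = 1.0000 and ‖x‖₂ = 0.1212
re-solving with b+δb shifts x by Δx of norm 0.0716
realised ‖Δx‖/‖x‖ = 0.5907
tightness: 0.5907 against a bound of 0.5907; the bound is attained (ratio 1)


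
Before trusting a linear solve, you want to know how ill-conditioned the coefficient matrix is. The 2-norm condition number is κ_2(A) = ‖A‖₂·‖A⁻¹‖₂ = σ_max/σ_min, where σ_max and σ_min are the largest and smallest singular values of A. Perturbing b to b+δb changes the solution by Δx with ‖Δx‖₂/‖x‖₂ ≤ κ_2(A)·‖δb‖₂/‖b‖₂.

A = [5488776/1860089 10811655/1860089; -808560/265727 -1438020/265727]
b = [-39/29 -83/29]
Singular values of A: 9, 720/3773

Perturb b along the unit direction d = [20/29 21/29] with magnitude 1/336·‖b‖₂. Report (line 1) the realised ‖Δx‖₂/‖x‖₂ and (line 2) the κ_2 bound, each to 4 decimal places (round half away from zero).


largest singular value 9, smallest 720/3773
κ = σ_max/σ_min = 9/(720/3773) = 47.1625
κ_2(A)·‖δb‖/‖b‖ = 0.1404
solve Ax = b  →  x = [13.9236 -7.3000]
‖b‖₂ = 3.1623 and ‖x‖₂ = 15.7212
δb = ε·‖b‖·d = [0.0065 0.0068]; solving A·Δx = δb gives ‖Δx‖ = 0.0493
realised ‖Δx‖/‖x‖ = 0.0031
realised/bound (from unrounded values) ≈ 0.0223

0.0031
0.1404


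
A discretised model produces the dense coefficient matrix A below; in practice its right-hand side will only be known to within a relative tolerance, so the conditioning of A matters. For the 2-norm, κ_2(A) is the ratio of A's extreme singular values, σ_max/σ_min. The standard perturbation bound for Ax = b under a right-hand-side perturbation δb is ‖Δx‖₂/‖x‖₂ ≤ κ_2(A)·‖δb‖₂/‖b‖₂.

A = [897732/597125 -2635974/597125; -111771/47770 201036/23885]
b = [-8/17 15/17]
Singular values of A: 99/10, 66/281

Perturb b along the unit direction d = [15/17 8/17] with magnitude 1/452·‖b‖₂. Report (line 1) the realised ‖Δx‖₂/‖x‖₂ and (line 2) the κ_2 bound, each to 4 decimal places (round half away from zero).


0.0933
0.0933

from the listed singular values, σ₁ = 99/10, σ_n = 66/281
κ = σ_max/σ_min = (99/10)/(66/281) = 42.1500
worst-case relative error ≤ 42.1500 × 1/452 = 0.0933
solve Ax = b  →  x = [-0.0283 0.0970]
2-norm of b is 1.0000; of x, 0.1010
δb = ε·‖b‖·d = [0.0020 0.0010]; solving A·Δx = δb gives ‖Δx‖ = 0.0094
realised ‖Δx‖/‖x‖ = 0.0933
so the bound is sharp here: realised error equals the bound


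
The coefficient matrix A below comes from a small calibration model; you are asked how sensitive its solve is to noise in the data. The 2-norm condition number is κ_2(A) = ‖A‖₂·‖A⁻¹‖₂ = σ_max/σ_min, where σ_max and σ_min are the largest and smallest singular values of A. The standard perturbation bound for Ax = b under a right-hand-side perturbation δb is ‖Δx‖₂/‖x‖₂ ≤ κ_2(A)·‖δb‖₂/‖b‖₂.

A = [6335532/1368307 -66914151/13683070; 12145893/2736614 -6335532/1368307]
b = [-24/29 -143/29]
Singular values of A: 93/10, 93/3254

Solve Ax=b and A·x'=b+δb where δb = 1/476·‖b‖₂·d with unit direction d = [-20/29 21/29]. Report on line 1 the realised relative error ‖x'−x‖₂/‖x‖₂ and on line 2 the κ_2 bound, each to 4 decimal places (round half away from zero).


largest singular value 93/10, smallest 93/3254
κ_2(A) = (93/10) / (93/3254) = 325.4000
bound on ‖Δx‖/‖x‖: κ·ε = 325.4000·1/476 = 0.6836
solve Ax = b  →  x = [-76.3077 -72.0801]
‖b‖ = 5.0000, ‖x‖ = 104.9686
with δb = [-0.0072 0.0076], A·Δx = δb → ‖Δx‖ = 0.3675
realised ‖Δx‖/‖x‖ = 0.0035
realised/bound (from unrounded values) ≈ 0.0051

0.0035
0.6836


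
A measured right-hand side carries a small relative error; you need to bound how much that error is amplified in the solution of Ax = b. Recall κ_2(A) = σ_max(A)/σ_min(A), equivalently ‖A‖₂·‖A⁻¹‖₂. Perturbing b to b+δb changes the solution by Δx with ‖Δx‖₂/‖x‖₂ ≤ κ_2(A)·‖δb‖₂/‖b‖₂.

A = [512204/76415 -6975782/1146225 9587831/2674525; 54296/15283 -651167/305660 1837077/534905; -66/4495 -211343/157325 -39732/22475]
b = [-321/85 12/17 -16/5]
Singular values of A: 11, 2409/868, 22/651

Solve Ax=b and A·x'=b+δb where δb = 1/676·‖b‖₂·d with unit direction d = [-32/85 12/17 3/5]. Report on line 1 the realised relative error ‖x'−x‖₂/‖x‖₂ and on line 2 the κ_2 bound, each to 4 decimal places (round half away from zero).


σ_max = 11, σ_min = 22/651
κ_2(A) = 11 / (22/651) = 325.5000
perturbation bound = 325.5000·1/676 = 0.4815
solve Ax = b  →  x = [-0.1881 1.0228 1.0345]
‖b‖ = 5.0000, ‖x‖ = 1.4668
re-solving with b+δb shifts x by Δx of norm 0.2189
realised ‖Δx‖/‖x‖ = 0.1492
realised/bound (from unrounded values) ≈ 0.3099

0.1492
0.4815


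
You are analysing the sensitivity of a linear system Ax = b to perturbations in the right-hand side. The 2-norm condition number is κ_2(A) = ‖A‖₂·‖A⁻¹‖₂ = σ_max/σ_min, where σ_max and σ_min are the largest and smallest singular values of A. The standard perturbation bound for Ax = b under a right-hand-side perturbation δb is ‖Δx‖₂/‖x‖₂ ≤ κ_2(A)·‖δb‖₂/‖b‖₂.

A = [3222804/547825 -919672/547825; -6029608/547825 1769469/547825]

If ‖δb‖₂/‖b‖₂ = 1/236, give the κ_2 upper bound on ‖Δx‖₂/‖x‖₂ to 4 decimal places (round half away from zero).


1.3655

form AᵀA = [32347846544/207690125 -9434689992/207690125; -9434689992/207690125 2752122581/207690125] with trace 280799753/1661521 and determinant 456976/1661521
solving λ² − 280799753/1661521·λ + 456976/1661521 = 0 gives λ = 169, 2704/1661521
κ = σ_max/σ_min = 13/(52/1289) = 322.2500
worst-case relative error ≤ 322.2500 × 1/236 = 1.3655


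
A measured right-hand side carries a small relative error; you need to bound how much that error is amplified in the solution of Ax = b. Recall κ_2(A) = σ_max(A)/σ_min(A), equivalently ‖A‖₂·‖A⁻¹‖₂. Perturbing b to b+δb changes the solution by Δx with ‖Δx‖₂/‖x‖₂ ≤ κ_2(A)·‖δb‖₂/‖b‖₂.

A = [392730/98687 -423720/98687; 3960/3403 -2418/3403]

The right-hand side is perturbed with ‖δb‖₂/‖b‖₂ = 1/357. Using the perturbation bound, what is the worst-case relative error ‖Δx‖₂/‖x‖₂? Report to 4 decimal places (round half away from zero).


0.0465

form AᵀA = [99598500/5793649 -103783680/5793649; -103783680/5793649 109729764/5793649] with trace 248904/6889 and determinant 32400/6889
solving λ² − 248904/6889·λ + 32400/6889 = 0 gives λ = 36, 900/6889
so κ_2 = √(36 / (900/6889)) = 16.6000
bound on ‖Δx‖/‖x‖: κ·ε = 16.6000·1/357 = 0.0465


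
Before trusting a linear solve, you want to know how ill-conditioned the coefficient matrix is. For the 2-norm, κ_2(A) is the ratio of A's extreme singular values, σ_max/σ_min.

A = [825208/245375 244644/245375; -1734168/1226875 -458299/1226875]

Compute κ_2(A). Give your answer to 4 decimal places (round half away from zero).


M = AᵀA = [118529850496/8906640625 34566994728/8906640625; 34566994728/8906640625 10096480129/8906640625]. tr(M)=205802129/14250625, det(M)=8340544/356265625
λ_max, λ_min = (205802129/14250625 ± √42335499026558241/203080312890625)/2 = 361/25, 23104/14250625
κ_2(A) = √(λ_max/λ_min) = √((361/25) / (23104/14250625)) = 94.3750

94.3750


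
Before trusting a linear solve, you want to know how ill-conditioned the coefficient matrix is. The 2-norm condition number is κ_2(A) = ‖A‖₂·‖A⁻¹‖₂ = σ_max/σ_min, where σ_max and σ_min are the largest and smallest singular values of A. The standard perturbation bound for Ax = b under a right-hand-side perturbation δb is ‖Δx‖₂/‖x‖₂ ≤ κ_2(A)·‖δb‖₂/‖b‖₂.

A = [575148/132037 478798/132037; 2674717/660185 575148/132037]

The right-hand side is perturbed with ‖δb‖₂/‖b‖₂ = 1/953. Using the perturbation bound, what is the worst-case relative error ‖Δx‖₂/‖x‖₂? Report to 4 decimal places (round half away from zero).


AᵀA = [18340061329/518245225 3466416996/103649045; 3466416996/103649045 665924788/20729809]; tr = 41603069/616225, det = 11303044/616225
solving λ² − 41603069/616225·λ + 11303044/616225 = 0 gives λ = 1681/25, 6724/24649
κ = σ_max/σ_min = (41/5)/(82/157) = 15.7000
perturbation bound = 15.7000·1/953 = 0.0165

0.0165


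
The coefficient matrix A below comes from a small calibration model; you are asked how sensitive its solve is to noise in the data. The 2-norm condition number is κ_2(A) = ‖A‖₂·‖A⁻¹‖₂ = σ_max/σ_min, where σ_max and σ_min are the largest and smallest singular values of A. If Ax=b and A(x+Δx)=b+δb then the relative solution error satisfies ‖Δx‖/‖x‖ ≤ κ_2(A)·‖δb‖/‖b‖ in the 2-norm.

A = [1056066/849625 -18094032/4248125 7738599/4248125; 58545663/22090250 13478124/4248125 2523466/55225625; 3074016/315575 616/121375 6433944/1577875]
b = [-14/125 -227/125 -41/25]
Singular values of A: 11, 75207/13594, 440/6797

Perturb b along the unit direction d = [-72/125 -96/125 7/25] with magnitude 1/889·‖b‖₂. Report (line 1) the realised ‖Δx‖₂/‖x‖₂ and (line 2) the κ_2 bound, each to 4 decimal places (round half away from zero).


largest singular value 11, smallest 440/6797
κ_2(A) = 11 / (440/6797) = 169.9250
bound on ‖Δx‖/‖x‖: κ·ε = 169.9250·1/889 = 0.1911
solve Ax = b  →  x = [-5.8911 4.1518 13.6659]
2-norm of b is 2.4495; of x, 15.4499
δb = ε·‖b‖·d = [-0.0016 -0.0021 0.0008]; solving A·Δx = δb gives ‖Δx‖ = 0.0426
relative error = 0.0028
so the bound overstates the realised error by a factor of ≈ 69.3811 (computed from the unrounded values)

0.0028
0.1911


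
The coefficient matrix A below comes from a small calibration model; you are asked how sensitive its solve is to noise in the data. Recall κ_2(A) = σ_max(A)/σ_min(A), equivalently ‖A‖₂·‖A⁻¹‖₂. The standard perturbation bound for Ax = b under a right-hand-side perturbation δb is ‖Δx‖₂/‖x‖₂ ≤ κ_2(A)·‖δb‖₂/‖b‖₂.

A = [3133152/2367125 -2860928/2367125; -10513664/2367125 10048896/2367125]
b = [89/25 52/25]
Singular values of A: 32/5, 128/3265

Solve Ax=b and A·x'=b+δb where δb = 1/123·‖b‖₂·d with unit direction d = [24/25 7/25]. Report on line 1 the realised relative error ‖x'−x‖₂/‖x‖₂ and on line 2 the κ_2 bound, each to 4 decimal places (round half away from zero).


0.0084
1.3272

from the listed singular values, σ₁ = 32/5, σ_n = 128/3265
κ_2(A) = (32/5) / (128/3265) = 163.2500
κ_2(A)·‖δb‖/‖b‖ = 1.3272
solve Ax = b  →  x = [70.2532 73.9925]
‖b‖ = 4.1231, ‖x‖ = 102.0314
re-solving with b+δb shifts x by Δx of norm 0.8551
relative error = 0.0084
tightness: 0.0084 against a bound of 1.3272 (unrounded ratio ≈ 0.0063)


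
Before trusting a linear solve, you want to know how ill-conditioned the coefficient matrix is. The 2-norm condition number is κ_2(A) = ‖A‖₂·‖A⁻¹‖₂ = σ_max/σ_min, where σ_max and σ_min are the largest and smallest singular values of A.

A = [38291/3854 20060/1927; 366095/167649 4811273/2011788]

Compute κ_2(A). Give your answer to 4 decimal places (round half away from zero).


AᵀA = [6920746669/66879684 21799327375/200639052; 21799327375/200639052 274683235009/2407668624]; tr = 622865773/2862864, det = 12117361/11451456
eigenvalues of AᵀA: λ = (tr ± √(tr²−4·det))/2 = 3481/16, 3481/715716
σ_max=√(3481/16)=(59/4), σ_min=√(3481/715716)=(59/846) → κ = 211.5000

211.5000


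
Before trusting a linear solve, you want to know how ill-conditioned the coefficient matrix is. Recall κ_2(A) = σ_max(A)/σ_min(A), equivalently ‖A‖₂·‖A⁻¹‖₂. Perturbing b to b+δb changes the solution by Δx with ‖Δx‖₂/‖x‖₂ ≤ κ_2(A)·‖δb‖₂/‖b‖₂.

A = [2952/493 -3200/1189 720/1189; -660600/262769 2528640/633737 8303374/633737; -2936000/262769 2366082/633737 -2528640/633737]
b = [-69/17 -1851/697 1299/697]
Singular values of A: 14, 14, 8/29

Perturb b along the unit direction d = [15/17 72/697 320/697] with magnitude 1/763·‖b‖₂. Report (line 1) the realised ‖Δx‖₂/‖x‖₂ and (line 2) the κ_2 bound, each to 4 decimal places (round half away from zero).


σ_max = 14, σ_min = 8/29
κ = σ_max/σ_min = 14/(8/29) = 50.7500
bound on ‖Δx‖/‖x‖: κ·ε = 50.7500·1/763 = 0.0665
solve Ax = b  →  x = [3.9849 9.8270 -2.4307]
2-norm of b is 5.1962; of x, 10.8792
re-solving with b+δb shifts x by Δx of norm 0.0247
relative error = 0.0023
tightness: 0.0023 against a bound of 0.0665 (unrounded ratio ≈ 0.0341)

0.0023
0.0665


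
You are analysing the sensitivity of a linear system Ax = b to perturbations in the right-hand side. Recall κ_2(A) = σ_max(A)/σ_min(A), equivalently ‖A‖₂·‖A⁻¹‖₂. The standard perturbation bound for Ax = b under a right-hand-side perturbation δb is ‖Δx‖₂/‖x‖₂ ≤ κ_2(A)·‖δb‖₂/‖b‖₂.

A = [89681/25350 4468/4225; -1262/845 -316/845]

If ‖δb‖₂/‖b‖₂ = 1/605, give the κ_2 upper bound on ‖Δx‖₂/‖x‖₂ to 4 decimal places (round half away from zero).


0.1031

AᵀA = [56071369/3802500 1362466/316875; 1362466/316875 132896/105625]; tr = 97369/6084, det = 100/1521
char-poly roots: 16 and 25/6084
σ_max=√16=4, σ_min=√(25/6084)=(5/78) → κ = 62.4000
bound on ‖Δx‖/‖x‖: κ·ε = 62.4000·1/605 = 0.1031


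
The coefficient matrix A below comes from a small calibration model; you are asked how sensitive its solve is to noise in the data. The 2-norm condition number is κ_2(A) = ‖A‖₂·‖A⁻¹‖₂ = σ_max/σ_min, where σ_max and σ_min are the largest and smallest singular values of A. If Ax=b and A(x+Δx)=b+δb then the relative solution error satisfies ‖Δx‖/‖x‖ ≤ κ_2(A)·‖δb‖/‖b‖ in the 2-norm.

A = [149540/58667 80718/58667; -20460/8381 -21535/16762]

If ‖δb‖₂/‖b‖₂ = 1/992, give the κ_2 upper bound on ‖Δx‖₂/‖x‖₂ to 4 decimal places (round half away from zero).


0.1919

AᵀA = [50980000/4092529 27188370/4092529; 27188370/4092529 58009081/16370116]; tr = 906329/56644, det = 100/14161
λ_max, λ_min = (906329/56644 ± √821341625841/3208542736)/2 = 16, 25/56644
κ = σ_max/σ_min = 4/(5/238) = 190.4000
bound on ‖Δx‖/‖x‖: κ·ε = 190.4000·1/992 = 0.1919


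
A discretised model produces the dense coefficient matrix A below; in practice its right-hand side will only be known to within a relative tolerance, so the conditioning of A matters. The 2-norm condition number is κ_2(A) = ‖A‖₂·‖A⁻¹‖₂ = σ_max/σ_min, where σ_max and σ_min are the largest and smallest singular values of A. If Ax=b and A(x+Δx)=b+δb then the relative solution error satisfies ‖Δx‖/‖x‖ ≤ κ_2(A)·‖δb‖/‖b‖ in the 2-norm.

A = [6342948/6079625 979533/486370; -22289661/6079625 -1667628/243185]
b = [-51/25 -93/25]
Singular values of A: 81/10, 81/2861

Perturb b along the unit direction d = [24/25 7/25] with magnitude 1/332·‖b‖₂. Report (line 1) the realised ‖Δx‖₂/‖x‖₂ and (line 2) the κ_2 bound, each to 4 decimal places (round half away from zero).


0.0043
0.8617

σ_max = 81/10, σ_min = 81/2861
condition number: (81/10) ÷ (81/2861) = 286.1000
bound on ‖Δx‖/‖x‖: κ·ε = 286.1000·1/332 = 0.8617
solve Ax = b  →  x = [93.6710 -49.5381]
‖b‖ = 4.2426, ‖x‖ = 105.9636
with δb = [0.0123 0.0036], A·Δx = δb → ‖Δx‖ = 0.4514
realised ‖Δx‖/‖x‖ = 0.0043
so the bound overstates the realised error by a factor of ≈ 202.3045 (computed from the unrounded values)


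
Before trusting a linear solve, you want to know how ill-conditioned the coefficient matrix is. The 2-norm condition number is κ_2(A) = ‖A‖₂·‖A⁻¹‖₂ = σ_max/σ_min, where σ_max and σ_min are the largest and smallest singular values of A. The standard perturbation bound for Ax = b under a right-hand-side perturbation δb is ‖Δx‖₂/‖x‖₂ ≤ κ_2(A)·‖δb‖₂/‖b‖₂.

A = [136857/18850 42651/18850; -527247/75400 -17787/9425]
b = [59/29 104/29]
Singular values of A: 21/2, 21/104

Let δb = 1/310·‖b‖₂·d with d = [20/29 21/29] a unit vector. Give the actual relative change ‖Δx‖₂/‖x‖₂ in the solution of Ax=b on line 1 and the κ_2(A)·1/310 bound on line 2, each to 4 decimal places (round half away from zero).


0.0033
0.1677

largest singular value 21/2, smallest 21/104
κ = σ_max/σ_min = (21/2)/(21/104) = 52.0000
κ_2(A)·‖δb‖/‖b‖ = 0.1677
solve Ax = b  →  x = [-5.6381 18.9905]
2-norm of b is 4.1231; of x, 19.8098
re-solving with b+δb shifts x by Δx of norm 0.0659
dividing the unrounded norms, ‖Δx‖/‖x‖ = 0.0033
realised/bound (from unrounded values) ≈ 0.0198


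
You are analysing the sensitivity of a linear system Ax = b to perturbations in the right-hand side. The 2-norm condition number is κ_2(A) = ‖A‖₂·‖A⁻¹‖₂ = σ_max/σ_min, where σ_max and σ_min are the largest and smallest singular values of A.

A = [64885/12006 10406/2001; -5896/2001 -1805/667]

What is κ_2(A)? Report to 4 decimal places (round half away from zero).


103.5000

AᵀA = [5461524601/144144036 433377175/12012003; 433377175/12012003 137607061/4004001]; tr = 12384517/171396, det = 83521/171396
λ_max, λ_min = (12384517/171396 ± √153319000662025/29376588816)/2 = 289/4, 289/42849
κ = σ_max/σ_min = (17/2)/(17/207) = 103.5000


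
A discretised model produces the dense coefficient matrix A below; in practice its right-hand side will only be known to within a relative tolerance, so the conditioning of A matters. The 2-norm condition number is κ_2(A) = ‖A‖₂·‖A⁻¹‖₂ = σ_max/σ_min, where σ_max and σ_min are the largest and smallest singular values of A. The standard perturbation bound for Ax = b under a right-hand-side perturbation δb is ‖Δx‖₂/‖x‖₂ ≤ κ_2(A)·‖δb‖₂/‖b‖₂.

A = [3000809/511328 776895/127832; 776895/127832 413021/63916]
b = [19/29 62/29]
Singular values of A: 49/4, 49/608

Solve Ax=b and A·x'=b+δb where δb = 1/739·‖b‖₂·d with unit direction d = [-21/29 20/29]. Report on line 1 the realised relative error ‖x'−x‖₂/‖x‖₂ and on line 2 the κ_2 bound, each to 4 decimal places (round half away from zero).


0.0030
0.2057

largest singular value 49/4, smallest 49/608
κ = σ_max/σ_min = (49/4)/(49/608) = 152.0000
perturbation bound = 152.0000·1/739 = 0.2057
solve Ax = b  →  x = [-8.8726 8.6756]
2-norm of b is 2.2361; of x, 12.4092
re-solving with b+δb shifts x by Δx of norm 0.0375
realised ‖Δx‖/‖x‖ = 0.0030
tightness: 0.0030 against a bound of 0.2057 (unrounded ratio ≈ 0.0147)


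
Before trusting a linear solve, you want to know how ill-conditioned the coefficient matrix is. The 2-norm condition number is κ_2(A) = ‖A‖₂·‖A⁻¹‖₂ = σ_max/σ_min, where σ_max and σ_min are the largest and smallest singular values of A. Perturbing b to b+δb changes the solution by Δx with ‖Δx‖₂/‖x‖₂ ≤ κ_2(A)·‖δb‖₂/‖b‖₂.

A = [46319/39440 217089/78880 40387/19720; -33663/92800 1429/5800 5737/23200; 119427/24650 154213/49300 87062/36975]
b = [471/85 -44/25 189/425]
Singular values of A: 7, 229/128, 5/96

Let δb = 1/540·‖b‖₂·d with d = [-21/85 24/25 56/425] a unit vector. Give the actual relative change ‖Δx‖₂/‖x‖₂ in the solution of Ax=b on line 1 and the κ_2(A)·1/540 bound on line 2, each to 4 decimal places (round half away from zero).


0.0036
0.2489

σ_max = 7, σ_min = 5/96
condition number: 7 ÷ (5/96) = 134.4000
bound on ‖Δx‖/‖x‖: κ·ε = 134.4000·1/540 = 0.2489
solve Ax = b  →  x = [-1.3235 36.0418 -44.9686]
‖b‖₂ = 5.8310 and ‖x‖₂ = 57.6450
δb = ε·‖b‖·d = [-0.0027 0.0104 0.0014]; solving A·Δx = δb gives ‖Δx‖ = 0.2073
dividing the unrounded norms, ‖Δx‖/‖x‖ = 0.0036
tightness: 0.0036 against a bound of 0.2489 (unrounded ratio ≈ 0.0145)


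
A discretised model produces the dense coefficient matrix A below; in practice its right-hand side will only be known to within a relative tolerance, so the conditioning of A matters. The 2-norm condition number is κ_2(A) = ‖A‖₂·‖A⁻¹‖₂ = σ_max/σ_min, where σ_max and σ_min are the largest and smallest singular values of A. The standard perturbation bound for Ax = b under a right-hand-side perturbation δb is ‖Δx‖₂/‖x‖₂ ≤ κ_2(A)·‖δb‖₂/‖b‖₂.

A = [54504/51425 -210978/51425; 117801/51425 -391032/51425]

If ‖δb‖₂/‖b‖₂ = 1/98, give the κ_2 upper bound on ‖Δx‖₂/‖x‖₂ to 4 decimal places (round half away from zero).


M = AᵀA = [58296753/9150625 -199180296/9150625; -199180296/9150625 683106372/9150625]. tr(M)=1186245/14641, det(M)=26244/14641
λ_max, λ_min = (1186245/14641 ± √1405640246409/214358881)/2 = 81, 324/14641
so κ_2 = √(81 / (324/14641)) = 60.5000
κ_2(A)·‖δb‖/‖b‖ = 0.6173

0.6173


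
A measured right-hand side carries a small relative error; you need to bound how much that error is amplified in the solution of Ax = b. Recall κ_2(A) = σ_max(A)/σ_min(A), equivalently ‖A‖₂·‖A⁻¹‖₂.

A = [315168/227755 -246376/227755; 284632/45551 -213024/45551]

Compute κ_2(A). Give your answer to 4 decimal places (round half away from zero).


form AᵀA = [1263959104/30858025 -947939328/30858025; -947939328/30858025 710994496/30858025] with trace 78998144/1234321 and determinant 102400/1234321
eigenvalues of AᵀA: λ = (tr ± √(tr²−4·det))/2 = 64, 1600/1234321
κ = σ_max/σ_min = 8/(40/1111) = 222.2000

222.2000


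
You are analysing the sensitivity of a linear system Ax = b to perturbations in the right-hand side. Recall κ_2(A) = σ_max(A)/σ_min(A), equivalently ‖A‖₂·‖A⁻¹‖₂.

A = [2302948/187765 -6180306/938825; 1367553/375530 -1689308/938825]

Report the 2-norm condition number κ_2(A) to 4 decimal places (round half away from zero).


110.4500

AᵀA = [923379166825/5640911236 -123104259630/1410227809; -123104259630/1410227809 65679910036/1410227809]; tr = 4104148121/19518724, det = 17682025/4879681
char-poly roots: 841/4 and 84100/4879681
so κ_2 = √((841/4) / (84100/4879681)) = 110.4500


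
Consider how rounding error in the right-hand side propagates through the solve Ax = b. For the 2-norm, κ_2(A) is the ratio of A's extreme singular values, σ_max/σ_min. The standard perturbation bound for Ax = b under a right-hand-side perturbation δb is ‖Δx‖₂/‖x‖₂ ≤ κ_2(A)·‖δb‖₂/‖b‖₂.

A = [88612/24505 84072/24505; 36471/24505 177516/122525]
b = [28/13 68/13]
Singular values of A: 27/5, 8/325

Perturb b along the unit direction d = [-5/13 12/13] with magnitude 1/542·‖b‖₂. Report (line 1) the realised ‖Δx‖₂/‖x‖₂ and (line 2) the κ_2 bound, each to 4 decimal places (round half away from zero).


largest singular value 27/5, smallest 8/325
κ_2(A) = (27/5) / (8/325) = 219.3750
bound on ‖Δx‖/‖x‖: κ·ε = 219.3750·1/542 = 0.4048
solve Ax = b  →  x = [-111.5326 118.1833]
‖b‖₂ = 5.6569 and ‖x‖₂ = 162.5017
δb = ε·‖b‖·d = [-0.0040 0.0096]; solving A·Δx = δb gives ‖Δx‖ = 0.4240
dividing the unrounded norms, ‖Δx‖/‖x‖ = 0.0026
so the bound overstates the realised error by a factor of ≈ 155.1232 (computed from the unrounded values)

0.0026
0.4048


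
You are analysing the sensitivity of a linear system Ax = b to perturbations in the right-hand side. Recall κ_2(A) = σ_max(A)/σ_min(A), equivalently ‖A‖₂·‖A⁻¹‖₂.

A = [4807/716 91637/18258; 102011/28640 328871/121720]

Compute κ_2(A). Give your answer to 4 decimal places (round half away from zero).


AᵀA = [47377842521/820249600 26649683879/615187200; 26649683879/615187200 14990799721/461390400]; tr = 26650135129/295289856, det = 81450625/1181159424
solving λ² − 26650135129/295289856·λ + 81450625/1181159424 = 0 gives λ = 361/4, 225625/295289856
κ_2(A) = √(λ_max/λ_min) = √((361/4) / (225625/295289856)) = 343.6800

343.6800


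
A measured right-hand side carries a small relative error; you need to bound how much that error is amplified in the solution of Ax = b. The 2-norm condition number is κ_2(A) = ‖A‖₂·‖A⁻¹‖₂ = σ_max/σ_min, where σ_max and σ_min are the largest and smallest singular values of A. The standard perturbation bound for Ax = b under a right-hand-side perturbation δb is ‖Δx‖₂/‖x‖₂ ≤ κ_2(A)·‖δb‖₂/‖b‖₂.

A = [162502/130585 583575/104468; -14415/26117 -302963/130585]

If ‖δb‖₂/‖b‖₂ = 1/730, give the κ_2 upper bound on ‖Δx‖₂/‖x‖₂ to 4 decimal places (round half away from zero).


0.2685

form AᵀA = [186992341/100902025 66450267/8072162; 66450267/8072162 59068519441/1614432400] with trace 36918737/960400 and determinant 923521/24010000
char-poly roots: 961/25 and 961/960400
κ = σ_max/σ_min = (31/5)/(31/980) = 196.0000
κ_2(A)·‖δb‖/‖b‖ = 0.2685


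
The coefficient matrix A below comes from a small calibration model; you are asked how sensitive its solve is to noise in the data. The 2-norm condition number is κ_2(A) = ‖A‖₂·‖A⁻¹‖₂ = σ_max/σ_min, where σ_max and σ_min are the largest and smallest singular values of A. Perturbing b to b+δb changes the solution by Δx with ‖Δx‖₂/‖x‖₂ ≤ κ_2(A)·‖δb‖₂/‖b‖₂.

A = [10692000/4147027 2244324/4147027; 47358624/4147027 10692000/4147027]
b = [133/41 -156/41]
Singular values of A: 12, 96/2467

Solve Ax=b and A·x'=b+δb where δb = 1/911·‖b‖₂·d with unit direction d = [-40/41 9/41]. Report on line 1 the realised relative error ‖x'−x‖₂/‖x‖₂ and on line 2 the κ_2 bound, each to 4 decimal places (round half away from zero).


0.0014
0.3385

largest singular value 12, smallest 96/2467
κ = σ_max/σ_min = 12/(96/2467) = 308.3750
κ_2(A)·‖δb‖/‖b‖ = 0.3385
solve Ax = b  →  x = [22.3201 -100.3394]
‖b‖ = 5.0000, ‖x‖ = 102.7920
δb = ε·‖b‖·d = [-0.0054 0.0012]; solving A·Δx = δb gives ‖Δx‖ = 0.1410
relative error = 0.0014
tightness: 0.0014 against a bound of 0.3385 (unrounded ratio ≈ 0.0041)


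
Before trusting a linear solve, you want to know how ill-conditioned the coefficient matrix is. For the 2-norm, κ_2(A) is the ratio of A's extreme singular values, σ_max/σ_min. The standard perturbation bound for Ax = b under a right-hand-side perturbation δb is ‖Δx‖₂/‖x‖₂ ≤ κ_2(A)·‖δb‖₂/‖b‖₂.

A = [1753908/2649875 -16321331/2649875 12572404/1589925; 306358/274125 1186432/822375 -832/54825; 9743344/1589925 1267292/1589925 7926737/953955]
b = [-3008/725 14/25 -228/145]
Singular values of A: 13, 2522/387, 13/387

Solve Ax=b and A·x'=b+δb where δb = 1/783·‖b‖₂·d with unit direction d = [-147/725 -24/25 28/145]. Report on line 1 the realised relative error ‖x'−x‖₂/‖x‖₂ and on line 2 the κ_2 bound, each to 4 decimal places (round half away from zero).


0.3912
0.4943

from the listed singular values, σ₁ = 13, σ_n = 13/387
κ_2(A) = 13 / (13/387) = 387.0000
bound on ‖Δx‖/‖x‖: κ·ε = 387.0000·1/783 = 0.4943
solve Ax = b  →  x = [0.0683 0.3324 -0.2715]
2-norm of b is 4.4721; of x, 0.4346
re-solving with b+δb shifts x by Δx of norm 0.1700
realised ‖Δx‖/‖x‖ = 0.3912
so the bound overstates the realised error by a factor of ≈ 1.2633 (computed from the unrounded values)


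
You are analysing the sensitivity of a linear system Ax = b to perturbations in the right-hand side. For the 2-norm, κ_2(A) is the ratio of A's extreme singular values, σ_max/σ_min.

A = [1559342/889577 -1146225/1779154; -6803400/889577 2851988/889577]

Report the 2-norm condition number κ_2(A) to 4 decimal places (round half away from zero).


104.3125

AᵀA = [28981439044/470759809 -12074297175/470759809; -12074297175/470759809 20136331921/1883039236]; tr = 805101113/11142244, det = 1336336/2785561
eigenvalues of AᵀA: λ = (tr ± √(tr²−4·det))/2 = 289/4, 18496/2785561
σ_max=√(289/4)=(17/2), σ_min=√(18496/2785561)=(136/1669) → κ = 104.3125


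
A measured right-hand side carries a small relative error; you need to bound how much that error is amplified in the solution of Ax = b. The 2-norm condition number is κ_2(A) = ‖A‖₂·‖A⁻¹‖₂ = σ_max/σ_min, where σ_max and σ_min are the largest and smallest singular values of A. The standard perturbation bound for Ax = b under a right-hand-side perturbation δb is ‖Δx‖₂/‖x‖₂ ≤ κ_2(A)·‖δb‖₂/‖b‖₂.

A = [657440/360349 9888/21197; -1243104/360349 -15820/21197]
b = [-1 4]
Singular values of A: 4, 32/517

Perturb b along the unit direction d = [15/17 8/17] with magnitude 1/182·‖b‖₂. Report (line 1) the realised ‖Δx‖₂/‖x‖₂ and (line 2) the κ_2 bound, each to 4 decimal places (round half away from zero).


largest singular value 4, smallest 32/517
κ = σ_max/σ_min = 4/(32/517) = 64.6250
worst-case relative error ≤ 64.6250 × 1/182 = 0.3551
solve Ax = b  →  x = [-4.5221 15.5427]
‖b‖ = 4.1231, ‖x‖ = 16.1872
Δx = A⁻¹·δb where δb = 1/182·4.1231·d; ‖Δx‖ = 0.3660
dividing the unrounded norms, ‖Δx‖/‖x‖ = 0.0226
realised/bound (from unrounded values) ≈ 0.0637

0.0226
0.3551


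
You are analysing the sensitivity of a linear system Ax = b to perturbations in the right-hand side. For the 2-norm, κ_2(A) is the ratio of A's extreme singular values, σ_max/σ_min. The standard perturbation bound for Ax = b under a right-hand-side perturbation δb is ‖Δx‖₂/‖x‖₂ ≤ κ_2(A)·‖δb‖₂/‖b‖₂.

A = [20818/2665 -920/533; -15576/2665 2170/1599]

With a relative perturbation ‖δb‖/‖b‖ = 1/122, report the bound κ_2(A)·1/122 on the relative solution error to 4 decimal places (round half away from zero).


AᵀA = [27040036/284089 -6083840/284089; -6083840/284089 12326500/2556801]; tr = 152104/1521, det = 400/1521
solving λ² − 152104/1521·λ + 400/1521 = 0 gives λ = 100, 4/1521
so κ_2 = √(100 / (4/1521)) = 195.0000
κ_2(A)·‖δb‖/‖b‖ = 1.5984

1.5984


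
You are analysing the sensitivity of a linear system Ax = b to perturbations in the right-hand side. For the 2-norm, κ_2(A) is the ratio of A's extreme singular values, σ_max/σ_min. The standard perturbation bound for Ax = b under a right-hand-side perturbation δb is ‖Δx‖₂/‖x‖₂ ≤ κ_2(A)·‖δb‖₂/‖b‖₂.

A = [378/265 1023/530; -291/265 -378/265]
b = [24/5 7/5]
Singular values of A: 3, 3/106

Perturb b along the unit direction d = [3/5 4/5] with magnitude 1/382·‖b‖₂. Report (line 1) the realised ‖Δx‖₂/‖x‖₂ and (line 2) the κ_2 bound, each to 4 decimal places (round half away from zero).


largest singular value 3, smallest 3/106
κ = σ_max/σ_min = 3/(3/106) = 106.0000
worst-case relative error ≤ 106.0000 × 1/382 = 0.2775
solve Ax = b  →  x = [-112.4667 85.6000]
2-norm of b is 5.0000; of x, 141.3369
δb = ε·‖b‖·d = [0.0079 0.0105]; solving A·Δx = δb gives ‖Δx‖ = 0.4625
dividing the unrounded norms, ‖Δx‖/‖x‖ = 0.0033
so the bound overstates the realised error by a factor of ≈ 84.8021 (computed from the unrounded values)

0.0033
0.2775


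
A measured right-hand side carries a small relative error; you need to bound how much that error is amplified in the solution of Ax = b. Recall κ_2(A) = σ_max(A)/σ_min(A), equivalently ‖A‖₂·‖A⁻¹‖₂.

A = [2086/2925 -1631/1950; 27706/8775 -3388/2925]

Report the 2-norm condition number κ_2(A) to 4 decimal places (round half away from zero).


6.7500

AᵀA = [1290856/123201 -174685/41067; -174685/41067 111769/54756]; tr = 36505/2916, det = 2401/729
char-poly roots: 49/4 and 196/729
so κ_2 = √((49/4) / (196/729)) = 6.7500


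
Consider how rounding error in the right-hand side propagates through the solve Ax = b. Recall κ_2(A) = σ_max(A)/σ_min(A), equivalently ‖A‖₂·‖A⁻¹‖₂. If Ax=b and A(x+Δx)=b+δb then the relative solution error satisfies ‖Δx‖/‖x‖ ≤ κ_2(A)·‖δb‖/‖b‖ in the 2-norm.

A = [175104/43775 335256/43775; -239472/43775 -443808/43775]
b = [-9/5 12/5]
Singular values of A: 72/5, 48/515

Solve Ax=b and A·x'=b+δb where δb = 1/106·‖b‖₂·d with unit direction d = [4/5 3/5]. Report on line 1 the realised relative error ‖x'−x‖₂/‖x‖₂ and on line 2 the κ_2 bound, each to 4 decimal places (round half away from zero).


1.4575
1.4575

largest singular value 72/5, smallest 48/515
κ = σ_max/σ_min = (72/5)/(48/515) = 154.5000
κ_2(A)·‖δb‖/‖b‖ = 1.4575
solve Ax = b  →  x = [-0.0980 -0.1838]
‖b‖ = 3.0000, ‖x‖ = 0.2083
δb = ε·‖b‖·d = [0.0226 0.0170]; solving A·Δx = δb gives ‖Δx‖ = 0.3037
realised ‖Δx‖/‖x‖ = 1.4575
realised/bound = 1 exactly: the bound is attained for this b and d


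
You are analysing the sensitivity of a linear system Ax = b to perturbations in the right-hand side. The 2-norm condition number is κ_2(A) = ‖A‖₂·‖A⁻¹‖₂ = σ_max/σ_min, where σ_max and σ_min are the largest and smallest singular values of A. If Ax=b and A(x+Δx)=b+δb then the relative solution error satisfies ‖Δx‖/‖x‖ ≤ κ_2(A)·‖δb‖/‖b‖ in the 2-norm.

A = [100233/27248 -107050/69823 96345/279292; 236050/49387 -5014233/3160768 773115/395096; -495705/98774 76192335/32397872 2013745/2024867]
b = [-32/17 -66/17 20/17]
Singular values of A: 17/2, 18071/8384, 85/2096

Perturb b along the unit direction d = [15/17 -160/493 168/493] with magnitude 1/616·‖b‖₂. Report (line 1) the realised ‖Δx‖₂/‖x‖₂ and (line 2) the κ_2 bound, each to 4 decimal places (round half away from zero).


largest singular value 17/2, smallest 85/2096
κ_2(A) = (17/2) / (85/2096) = 209.6000
bound on ‖Δx‖/‖x‖: κ·ε = 209.6000·1/616 = 0.3403
solve Ax = b  →  x = [-0.4344 -0.0271 -0.9450]
‖b‖₂ = 4.4721 and ‖x‖₂ = 1.0404
δb = ε·‖b‖·d = [0.0064 -0.0024 0.0025]; solving A·Δx = δb gives ‖Δx‖ = 0.1790
relative error = 0.1721
so the bound overstates the realised error by a factor of ≈ 1.9775 (computed from the unrounded values)

0.1721
0.3403


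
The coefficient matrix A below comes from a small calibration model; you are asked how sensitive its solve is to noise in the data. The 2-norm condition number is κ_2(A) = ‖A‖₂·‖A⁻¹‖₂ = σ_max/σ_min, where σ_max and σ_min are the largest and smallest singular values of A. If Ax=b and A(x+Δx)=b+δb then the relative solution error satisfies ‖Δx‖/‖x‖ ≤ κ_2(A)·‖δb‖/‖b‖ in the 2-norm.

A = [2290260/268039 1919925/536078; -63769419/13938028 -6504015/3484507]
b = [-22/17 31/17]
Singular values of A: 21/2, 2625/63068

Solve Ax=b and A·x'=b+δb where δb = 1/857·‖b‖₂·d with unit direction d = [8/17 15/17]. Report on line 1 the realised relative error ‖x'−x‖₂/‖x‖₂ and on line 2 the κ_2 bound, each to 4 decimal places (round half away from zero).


from the listed singular values, σ₁ = 21/2, σ_n = 2625/63068
κ = σ_max/σ_min = (21/2)/(2625/63068) = 252.2720
bound on ‖Δx‖/‖x‖: κ·ε = 252.2720·1/857 = 0.2944
solve Ax = b  →  x = [-9.4166 22.1045]
‖b‖ = 2.2361, ‖x‖ = 24.0267
δb = ε·‖b‖·d = [0.0012 0.0023]; solving A·Δx = δb gives ‖Δx‖ = 0.0627
realised ‖Δx‖/‖x‖ = 0.0026
tightness: 0.0026 against a bound of 0.2944 (unrounded ratio ≈ 0.0089)

0.0026
0.2944
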